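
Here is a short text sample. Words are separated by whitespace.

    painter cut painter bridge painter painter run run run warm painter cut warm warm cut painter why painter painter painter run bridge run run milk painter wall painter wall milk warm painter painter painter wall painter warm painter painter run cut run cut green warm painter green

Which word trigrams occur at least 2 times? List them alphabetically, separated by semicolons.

painter painter painter; painter painter run; painter wall painter; warm painter painter

Trigram counts meeting the condition (at least 2 times):
  painter painter painter: 2
  painter painter run: 3
  painter wall painter: 2
  warm painter painter: 2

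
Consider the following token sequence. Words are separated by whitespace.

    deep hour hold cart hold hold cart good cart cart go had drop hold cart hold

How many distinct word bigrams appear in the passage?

16 tokens → 15 bigram windows in total.
Repeated bigrams (each contributes count−1 duplicates):
  hold cart: 3
  cart hold: 2
3 duplicate windows → 15 − 3 = 12 distinct.

12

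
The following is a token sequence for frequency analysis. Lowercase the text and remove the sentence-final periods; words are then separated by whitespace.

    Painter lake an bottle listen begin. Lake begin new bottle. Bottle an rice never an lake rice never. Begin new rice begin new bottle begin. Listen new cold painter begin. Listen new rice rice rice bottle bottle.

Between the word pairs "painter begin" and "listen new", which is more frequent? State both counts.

"painter begin": 1 occurrence
"listen new": 2 occurrences

"listen new" (2 vs 1)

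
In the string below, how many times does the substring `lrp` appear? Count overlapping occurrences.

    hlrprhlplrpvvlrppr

Sliding a length-3 window over the 18 characters (16 positions):
  position 2–4: lrp
  position 9–11: lrp
  position 14–16: lrp

3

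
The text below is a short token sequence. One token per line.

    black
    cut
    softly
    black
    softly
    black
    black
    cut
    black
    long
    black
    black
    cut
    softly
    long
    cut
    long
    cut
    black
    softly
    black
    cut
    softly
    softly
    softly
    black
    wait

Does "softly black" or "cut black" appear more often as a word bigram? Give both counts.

"softly black" (4 vs 2)

"softly black": 4 occurrences
"cut black": 2 occurrences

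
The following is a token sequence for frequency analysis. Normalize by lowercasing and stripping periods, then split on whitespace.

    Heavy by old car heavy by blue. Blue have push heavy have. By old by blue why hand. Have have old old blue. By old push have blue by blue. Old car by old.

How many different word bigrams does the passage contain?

25

34 tokens → 33 bigram windows in total.
Repeated bigrams (each contributes count−1 duplicates):
  by old: 4
  by blue: 3
  blue by: 2
  heavy by: 2
  old car: 2
8 duplicate windows → 33 − 8 = 25 distinct.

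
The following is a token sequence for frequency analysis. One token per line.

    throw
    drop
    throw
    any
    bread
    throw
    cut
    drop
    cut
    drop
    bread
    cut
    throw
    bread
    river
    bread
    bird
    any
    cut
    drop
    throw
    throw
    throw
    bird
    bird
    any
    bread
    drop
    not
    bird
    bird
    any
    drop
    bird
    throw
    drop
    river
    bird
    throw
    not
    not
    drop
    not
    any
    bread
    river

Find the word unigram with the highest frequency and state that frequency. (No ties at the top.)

Unigram frequencies (highest first):
  throw: 9
  drop: 8
  bird: 7
  bread: 6
  any: 5
  cut: 4
  … (2 more, each ≤ 4)

"throw", 9 times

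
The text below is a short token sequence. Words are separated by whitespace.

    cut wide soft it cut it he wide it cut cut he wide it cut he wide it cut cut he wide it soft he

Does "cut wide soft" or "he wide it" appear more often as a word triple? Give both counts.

"he wide it" (4 vs 1)

"cut wide soft": 1 occurrence
"he wide it": 4 occurrences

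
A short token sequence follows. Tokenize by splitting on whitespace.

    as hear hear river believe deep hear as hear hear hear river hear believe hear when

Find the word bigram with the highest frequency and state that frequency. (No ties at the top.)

"hear hear", 3 times

Bigram frequencies (highest first):
  hear hear: 3
  as hear: 2
  hear river: 2
  river believe: 1
  believe deep: 1
  deep hear: 1
  … (5 more, each ≤ 1)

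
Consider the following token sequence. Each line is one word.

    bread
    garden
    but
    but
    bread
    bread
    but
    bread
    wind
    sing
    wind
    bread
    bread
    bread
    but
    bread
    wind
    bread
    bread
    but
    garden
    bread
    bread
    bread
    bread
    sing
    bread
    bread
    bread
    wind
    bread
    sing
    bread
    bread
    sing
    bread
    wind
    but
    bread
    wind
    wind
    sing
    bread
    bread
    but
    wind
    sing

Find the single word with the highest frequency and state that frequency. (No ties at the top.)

"bread", 24 times

Unigram frequencies (highest first):
  bread: 24
  wind: 8
  but: 7
  sing: 6
  garden: 2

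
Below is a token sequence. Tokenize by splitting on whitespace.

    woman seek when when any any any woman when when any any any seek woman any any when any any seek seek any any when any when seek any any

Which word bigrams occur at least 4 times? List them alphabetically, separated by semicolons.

any any; when any

Bigram counts meeting the condition (at least 4 times):
  any any: 8
  when any: 4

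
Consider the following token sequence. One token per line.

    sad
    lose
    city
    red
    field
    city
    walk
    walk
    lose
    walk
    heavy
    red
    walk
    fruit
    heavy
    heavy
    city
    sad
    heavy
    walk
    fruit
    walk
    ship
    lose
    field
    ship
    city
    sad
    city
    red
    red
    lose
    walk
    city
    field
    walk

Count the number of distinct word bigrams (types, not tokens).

36 tokens → 35 bigram windows in total.
Repeated bigrams (each contributes count−1 duplicates):
  city red: 2
  city sad: 2
  lose walk: 2
  walk fruit: 2
4 duplicate windows → 35 − 4 = 31 distinct.

31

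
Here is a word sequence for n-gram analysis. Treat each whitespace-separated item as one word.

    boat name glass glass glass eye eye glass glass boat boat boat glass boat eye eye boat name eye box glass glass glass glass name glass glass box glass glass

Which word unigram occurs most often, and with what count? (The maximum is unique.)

Unigram frequencies (highest first):
  glass: 14
  boat: 6
  eye: 5
  name: 3
  box: 2

"glass", 14 times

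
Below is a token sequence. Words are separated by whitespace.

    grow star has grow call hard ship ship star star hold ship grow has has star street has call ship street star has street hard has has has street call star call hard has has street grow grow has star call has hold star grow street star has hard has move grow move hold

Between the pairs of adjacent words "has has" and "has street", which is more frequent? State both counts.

"has has" (4 vs 3)

"has has": 4 occurrences
"has street": 3 occurrences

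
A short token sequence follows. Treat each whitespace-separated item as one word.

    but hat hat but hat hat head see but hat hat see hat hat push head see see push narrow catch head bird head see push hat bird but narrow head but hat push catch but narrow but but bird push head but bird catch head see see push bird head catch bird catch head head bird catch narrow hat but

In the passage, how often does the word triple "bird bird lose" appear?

0

Scanning the 59 overlapping trigram windows for "bird bird lose":
  (none found)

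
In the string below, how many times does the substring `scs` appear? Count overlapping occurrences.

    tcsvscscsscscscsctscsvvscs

Sliding a length-3 window over the 26 characters (24 positions):
  position 5–7: scs
  position 7–9: scs
  position 10–12: scs
  position 12–14: scs
  position 14–16: scs
  position 19–21: scs
  position 24–26: scs

7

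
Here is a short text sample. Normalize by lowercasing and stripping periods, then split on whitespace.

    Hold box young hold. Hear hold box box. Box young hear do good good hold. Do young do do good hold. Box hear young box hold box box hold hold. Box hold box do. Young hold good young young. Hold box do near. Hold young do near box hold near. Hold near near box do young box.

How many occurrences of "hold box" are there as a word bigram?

Scanning the 56 overlapping bigram windows for "hold box":
  position 1–2: hold box
  position 6–7: hold box
  position 21–22: hold box
  position 26–27: hold box
  position 30–31: hold box
  position 32–33: hold box
  position 40–41: hold box

7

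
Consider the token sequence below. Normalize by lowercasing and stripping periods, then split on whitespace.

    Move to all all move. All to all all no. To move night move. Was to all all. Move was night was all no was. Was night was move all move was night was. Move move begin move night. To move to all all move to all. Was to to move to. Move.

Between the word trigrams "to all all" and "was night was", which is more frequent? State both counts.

"to all all" (4 vs 3)

"to all all": 4 occurrences
"was night was": 3 occurrences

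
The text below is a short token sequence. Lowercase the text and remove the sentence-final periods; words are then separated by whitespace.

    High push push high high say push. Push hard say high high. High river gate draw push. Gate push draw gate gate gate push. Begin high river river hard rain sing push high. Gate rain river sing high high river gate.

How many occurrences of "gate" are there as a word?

7

Scanning the 41 tokens for "gate":
  position 15: gate
  position 18: gate
  position 21: gate
  position 22: gate
  position 23: gate
  position 34: gate
  position 41: gate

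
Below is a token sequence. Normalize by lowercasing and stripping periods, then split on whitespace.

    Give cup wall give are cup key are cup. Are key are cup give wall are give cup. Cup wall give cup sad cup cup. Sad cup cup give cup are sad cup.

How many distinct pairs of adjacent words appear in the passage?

17

33 tokens → 32 bigram windows in total.
Repeated bigrams (each contributes count−1 duplicates):
  give cup: 4
  are cup: 3
  cup cup: 3
  sad cup: 3
  cup are: 2
  cup give: 2
  cup sad: 2
  cup wall: 2
  … (2 more repeated)
15 duplicate windows → 32 − 15 = 17 distinct.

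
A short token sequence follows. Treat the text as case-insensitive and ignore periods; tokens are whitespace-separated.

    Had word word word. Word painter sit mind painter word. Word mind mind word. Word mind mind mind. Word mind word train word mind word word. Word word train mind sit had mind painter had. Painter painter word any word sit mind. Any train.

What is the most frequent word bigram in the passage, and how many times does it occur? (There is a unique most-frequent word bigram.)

Bigram frequencies (highest first):
  word word: 8
  word mind: 4
  mind word: 4
  mind mind: 3
  sit mind: 2
  mind painter: 2
  … (18 more, each ≤ 2)

"word word", 8 times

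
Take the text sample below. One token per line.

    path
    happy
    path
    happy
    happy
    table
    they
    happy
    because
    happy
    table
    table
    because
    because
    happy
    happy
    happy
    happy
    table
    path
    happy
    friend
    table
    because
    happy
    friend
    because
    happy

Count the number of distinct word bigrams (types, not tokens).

28 tokens → 27 bigram windows in total.
Repeated bigrams (each contributes count−1 duplicates):
  because happy: 4
  happy happy: 4
  happy table: 3
  path happy: 3
  happy friend: 2
  table because: 2
12 duplicate windows → 27 − 12 = 15 distinct.

15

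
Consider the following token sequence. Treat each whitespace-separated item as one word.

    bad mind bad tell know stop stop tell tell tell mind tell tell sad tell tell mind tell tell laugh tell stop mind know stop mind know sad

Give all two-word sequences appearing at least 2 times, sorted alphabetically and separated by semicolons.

know stop; mind know; mind tell; stop mind; tell mind; tell tell

Bigram counts meeting the condition (at least 2 times):
  know stop: 2
  mind know: 2
  mind tell: 2
  stop mind: 2
  tell mind: 2
  tell tell: 5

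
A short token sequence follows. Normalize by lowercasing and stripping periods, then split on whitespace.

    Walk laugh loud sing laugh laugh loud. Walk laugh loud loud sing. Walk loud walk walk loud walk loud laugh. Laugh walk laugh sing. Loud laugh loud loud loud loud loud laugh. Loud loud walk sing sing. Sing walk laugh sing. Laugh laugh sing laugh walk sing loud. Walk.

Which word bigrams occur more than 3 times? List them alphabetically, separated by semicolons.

laugh loud; loud loud; loud walk; walk laugh

Bigram counts meeting the condition (more than 3 times):
  laugh loud: 5
  loud loud: 6
  loud walk: 5
  walk laugh: 4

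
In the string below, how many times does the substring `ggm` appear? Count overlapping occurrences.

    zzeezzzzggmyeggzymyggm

2

Sliding a length-3 window over the 22 characters (20 positions):
  position 9–11: ggm
  position 20–22: ggm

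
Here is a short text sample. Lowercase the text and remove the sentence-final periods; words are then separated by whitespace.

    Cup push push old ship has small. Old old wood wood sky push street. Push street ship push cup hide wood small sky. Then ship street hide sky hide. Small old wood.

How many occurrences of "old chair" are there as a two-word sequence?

0

Scanning the 31 overlapping bigram windows for "old chair":
  (none found)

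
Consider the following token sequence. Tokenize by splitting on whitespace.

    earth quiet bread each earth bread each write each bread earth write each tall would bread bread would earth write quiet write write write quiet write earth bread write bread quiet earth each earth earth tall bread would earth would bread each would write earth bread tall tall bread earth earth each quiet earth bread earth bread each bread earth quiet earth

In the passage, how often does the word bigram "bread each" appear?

Scanning the 61 overlapping bigram windows for "bread each":
  position 3–4: bread each
  position 6–7: bread each
  position 41–42: bread each
  position 57–58: bread each

4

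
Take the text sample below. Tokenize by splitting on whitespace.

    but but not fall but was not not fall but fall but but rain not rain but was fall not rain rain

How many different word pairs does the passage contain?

15

22 tokens → 21 bigram windows in total.
Repeated bigrams (each contributes count−1 duplicates):
  fall but: 3
  but but: 2
  but was: 2
  not fall: 2
  not rain: 2
6 duplicate windows → 21 − 6 = 15 distinct.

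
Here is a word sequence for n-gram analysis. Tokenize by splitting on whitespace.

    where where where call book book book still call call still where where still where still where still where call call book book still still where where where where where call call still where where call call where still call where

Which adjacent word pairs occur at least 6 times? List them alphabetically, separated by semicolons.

still where; where where

Bigram counts meeting the condition (at least 6 times):
  still where: 6
  where where: 8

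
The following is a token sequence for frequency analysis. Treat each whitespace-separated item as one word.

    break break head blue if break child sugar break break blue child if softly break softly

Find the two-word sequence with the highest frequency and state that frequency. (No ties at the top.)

"break break", 2 times

Bigram frequencies (highest first):
  break break: 2
  break head: 1
  head blue: 1
  blue if: 1
  if break: 1
  break child: 1
  … (8 more, each ≤ 1)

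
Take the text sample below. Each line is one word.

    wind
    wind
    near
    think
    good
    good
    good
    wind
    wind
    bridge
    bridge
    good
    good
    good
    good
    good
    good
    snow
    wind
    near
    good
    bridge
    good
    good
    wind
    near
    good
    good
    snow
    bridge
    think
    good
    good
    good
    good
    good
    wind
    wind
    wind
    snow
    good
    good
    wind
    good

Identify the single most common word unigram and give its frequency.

Unigram frequencies (highest first):
  good: 22
  wind: 10
  bridge: 4
  near: 3
  snow: 3
  think: 2

"good", 22 times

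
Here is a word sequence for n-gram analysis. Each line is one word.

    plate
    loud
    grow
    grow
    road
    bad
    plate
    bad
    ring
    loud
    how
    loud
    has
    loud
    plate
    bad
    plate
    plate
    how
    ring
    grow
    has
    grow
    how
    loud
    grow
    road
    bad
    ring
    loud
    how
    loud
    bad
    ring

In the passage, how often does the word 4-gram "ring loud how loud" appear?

Scanning the 31 overlapping 4-gram windows for "ring loud how loud":
  position 9–12: ring loud how loud
  position 29–32: ring loud how loud

2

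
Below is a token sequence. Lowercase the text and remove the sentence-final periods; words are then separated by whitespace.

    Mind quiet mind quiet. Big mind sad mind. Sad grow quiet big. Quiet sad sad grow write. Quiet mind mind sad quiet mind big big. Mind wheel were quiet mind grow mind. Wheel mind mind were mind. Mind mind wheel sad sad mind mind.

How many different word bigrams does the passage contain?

44 tokens → 43 bigram windows in total.
Repeated bigrams (each contributes count−1 duplicates):
  mind mind: 5
  quiet mind: 4
  mind sad: 3
  mind wheel: 3
  big mind: 2
  mind quiet: 2
  quiet big: 2
  sad grow: 2
  … (2 more repeated)
17 duplicate windows → 43 − 17 = 26 distinct.

26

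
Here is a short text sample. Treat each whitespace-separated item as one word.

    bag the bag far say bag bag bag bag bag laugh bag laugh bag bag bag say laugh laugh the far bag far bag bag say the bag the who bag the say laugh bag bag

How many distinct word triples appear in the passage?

28

36 tokens → 34 trigram windows in total.
Repeated trigrams (each contributes count−1 duplicates):
  bag bag bag: 4
  bag bag say: 2
  bag laugh bag: 2
  laugh bag bag: 2
6 duplicate windows → 34 − 6 = 28 distinct.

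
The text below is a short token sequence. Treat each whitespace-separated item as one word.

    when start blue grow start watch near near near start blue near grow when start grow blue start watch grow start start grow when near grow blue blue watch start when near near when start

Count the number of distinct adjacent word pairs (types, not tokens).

22

35 tokens → 34 bigram windows in total.
Repeated bigrams (each contributes count−1 duplicates):
  near near: 3
  when start: 3
  grow blue: 2
  grow start: 2
  grow when: 2
  near grow: 2
  start blue: 2
  start grow: 2
  … (2 more repeated)
12 duplicate windows → 34 − 12 = 22 distinct.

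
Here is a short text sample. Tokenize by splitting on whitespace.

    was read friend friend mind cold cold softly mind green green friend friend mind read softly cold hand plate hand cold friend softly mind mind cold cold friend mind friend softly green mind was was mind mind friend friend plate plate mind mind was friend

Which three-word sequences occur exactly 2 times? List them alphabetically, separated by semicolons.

Trigram counts meeting the condition (exactly 2 times):
  friend friend mind: 2
  mind cold cold: 2

friend friend mind; mind cold cold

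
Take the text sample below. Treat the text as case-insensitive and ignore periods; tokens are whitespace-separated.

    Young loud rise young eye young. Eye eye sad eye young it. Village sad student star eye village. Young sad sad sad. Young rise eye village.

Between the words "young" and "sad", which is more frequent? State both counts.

"young": 6 occurrences
"sad": 5 occurrences

"young" (6 vs 5)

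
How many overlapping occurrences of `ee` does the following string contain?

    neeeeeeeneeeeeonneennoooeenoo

12

Sliding a length-2 window over the 29 characters (28 positions):
  position 2–3: ee
  position 3–4: ee
  position 4–5: ee
  position 5–6: ee
  position 6–7: ee
  position 7–8: ee
  position 10–11: ee
  position 11–12: ee
  position 12–13: ee
  position 13–14: ee
  … (2 more)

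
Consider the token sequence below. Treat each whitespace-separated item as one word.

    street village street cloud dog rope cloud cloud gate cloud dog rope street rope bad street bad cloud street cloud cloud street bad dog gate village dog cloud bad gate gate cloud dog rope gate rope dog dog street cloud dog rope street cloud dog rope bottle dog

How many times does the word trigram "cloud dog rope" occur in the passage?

Scanning the 46 overlapping trigram windows for "cloud dog rope":
  position 4–6: cloud dog rope
  position 10–12: cloud dog rope
  position 32–34: cloud dog rope
  position 40–42: cloud dog rope
  position 44–46: cloud dog rope

5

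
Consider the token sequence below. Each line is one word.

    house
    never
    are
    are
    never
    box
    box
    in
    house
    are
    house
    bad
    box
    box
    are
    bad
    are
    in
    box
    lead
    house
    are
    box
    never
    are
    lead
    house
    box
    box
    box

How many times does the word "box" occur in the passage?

9

Scanning the 30 tokens for "box":
  position 6: box
  position 7: box
  position 13: box
  position 14: box
  position 19: box
  position 23: box
  position 28: box
  position 29: box
  position 30: box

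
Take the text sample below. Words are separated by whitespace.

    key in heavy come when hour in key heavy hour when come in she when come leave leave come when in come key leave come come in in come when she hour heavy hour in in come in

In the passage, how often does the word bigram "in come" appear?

3

Scanning the 37 overlapping bigram windows for "in come":
  position 21–22: in come
  position 28–29: in come
  position 36–37: in come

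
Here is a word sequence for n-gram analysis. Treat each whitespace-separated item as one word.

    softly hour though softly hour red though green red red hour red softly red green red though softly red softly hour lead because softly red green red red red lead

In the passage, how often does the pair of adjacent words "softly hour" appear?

Scanning the 29 overlapping bigram windows for "softly hour":
  position 1–2: softly hour
  position 4–5: softly hour
  position 20–21: softly hour

3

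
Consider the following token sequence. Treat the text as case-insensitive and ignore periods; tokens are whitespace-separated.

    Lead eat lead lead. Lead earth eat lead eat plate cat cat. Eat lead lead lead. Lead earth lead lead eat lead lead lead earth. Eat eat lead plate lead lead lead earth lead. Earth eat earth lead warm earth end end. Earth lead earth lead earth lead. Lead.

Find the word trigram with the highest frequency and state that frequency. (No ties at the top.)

"lead lead lead", 5 times

Trigram frequencies (highest first):
  lead lead lead: 5
  lead lead earth: 4
  lead earth lead: 4
  eat lead lead: 3
  lead earth eat: 3
  earth lead earth: 3
  … (23 more, each ≤ 2)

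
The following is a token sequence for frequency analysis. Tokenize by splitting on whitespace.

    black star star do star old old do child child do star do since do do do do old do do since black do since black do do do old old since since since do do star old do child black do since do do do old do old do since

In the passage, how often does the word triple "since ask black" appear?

0

Scanning the 49 overlapping trigram windows for "since ask black":
  (none found)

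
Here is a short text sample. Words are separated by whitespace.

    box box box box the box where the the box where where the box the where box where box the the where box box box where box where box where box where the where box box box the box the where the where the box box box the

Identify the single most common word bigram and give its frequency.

"box box", 9 times

Bigram frequencies (highest first):
  box box: 9
  box where: 7
  where box: 7
  box the: 6
  the box: 5
  where the: 5
  … (3 more, each ≤ 5)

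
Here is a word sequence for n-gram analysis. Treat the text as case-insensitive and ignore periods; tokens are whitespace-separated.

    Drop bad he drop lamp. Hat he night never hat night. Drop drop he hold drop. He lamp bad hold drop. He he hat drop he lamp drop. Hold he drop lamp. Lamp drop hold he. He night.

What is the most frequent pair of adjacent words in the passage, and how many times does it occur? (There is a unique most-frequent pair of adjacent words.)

Bigram frequencies (highest first):
  drop he: 4
  he drop: 2
  drop lamp: 2
  he night: 2
  hold drop: 2
  he lamp: 2
  … (19 more, each ≤ 2)

"drop he", 4 times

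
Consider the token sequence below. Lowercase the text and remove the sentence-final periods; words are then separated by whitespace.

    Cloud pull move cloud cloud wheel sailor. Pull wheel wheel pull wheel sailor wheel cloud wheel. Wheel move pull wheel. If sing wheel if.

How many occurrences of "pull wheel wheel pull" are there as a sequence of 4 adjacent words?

1

Scanning the 21 overlapping 4-gram windows for "pull wheel wheel pull":
  position 8–11: pull wheel wheel pull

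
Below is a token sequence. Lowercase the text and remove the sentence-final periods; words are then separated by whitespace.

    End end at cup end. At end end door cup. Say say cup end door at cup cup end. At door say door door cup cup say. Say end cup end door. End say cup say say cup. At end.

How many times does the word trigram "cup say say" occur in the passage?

3

Scanning the 38 overlapping trigram windows for "cup say say":
  position 10–12: cup say say
  position 26–28: cup say say
  position 35–37: cup say say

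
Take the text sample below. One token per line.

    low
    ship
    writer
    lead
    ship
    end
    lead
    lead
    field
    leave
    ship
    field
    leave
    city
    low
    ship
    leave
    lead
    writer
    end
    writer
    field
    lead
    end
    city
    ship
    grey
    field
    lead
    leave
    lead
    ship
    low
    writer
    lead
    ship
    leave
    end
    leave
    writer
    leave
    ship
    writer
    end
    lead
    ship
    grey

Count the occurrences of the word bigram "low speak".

Scanning the 46 overlapping bigram windows for "low speak":
  (none found)

0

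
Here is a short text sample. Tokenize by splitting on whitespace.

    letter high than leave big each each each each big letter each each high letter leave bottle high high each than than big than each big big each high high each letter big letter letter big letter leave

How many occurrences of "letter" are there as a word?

Scanning the 38 tokens for "letter":
  position 1: letter
  position 11: letter
  position 15: letter
  position 32: letter
  position 34: letter
  position 35: letter
  position 37: letter

7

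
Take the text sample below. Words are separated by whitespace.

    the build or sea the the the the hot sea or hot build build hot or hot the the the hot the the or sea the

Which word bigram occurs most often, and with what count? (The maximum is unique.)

"the the", 6 times

Bigram frequencies (highest first):
  the the: 6
  or sea: 2
  sea the: 2
  the hot: 2
  or hot: 2
  hot the: 2
  … (9 more, each ≤ 1)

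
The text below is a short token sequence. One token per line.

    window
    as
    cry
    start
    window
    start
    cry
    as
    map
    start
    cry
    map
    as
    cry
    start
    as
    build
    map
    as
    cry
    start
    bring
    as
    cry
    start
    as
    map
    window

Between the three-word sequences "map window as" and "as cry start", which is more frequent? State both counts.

"map window as": 0 occurrences
"as cry start": 4 occurrences

"as cry start" (4 vs 0)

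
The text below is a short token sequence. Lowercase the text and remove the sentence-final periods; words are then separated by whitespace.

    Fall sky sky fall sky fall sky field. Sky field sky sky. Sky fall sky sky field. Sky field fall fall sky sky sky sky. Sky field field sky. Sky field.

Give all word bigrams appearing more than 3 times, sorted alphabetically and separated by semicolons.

Bigram counts meeting the condition (more than 3 times):
  fall sky: 5
  field sky: 4
  sky field: 6
  sky sky: 9

fall sky; field sky; sky field; sky sky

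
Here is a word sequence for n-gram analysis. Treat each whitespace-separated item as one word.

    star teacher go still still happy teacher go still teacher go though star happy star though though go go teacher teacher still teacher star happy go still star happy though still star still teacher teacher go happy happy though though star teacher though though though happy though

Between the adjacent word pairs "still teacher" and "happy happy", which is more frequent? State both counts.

"still teacher": 3 occurrences
"happy happy": 1 occurrence

"still teacher" (3 vs 1)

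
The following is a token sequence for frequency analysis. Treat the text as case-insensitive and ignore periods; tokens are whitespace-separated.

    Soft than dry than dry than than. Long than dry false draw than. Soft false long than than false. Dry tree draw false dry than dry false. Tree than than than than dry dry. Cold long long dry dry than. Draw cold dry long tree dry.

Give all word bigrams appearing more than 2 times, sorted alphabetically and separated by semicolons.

Bigram counts meeting the condition (more than 2 times):
  dry than: 4
  than dry: 5
  than than: 5

dry than; than dry; than than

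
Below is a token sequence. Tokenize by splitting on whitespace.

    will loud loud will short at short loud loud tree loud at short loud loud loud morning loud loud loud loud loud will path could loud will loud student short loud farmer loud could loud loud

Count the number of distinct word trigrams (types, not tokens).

28

36 tokens → 34 trigram windows in total.
Repeated trigrams (each contributes count−1 duplicates):
  loud loud loud: 4
  at short loud: 2
  loud loud will: 2
  short loud loud: 2
6 duplicate windows → 34 − 6 = 28 distinct.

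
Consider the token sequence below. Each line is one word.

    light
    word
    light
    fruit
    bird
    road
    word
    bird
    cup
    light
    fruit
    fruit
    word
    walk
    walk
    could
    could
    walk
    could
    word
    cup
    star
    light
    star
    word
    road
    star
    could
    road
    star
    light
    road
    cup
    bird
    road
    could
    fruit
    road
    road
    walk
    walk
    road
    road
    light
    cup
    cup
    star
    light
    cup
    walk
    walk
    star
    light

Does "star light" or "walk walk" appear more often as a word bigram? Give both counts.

"star light" (4 vs 3)

"star light": 4 occurrences
"walk walk": 3 occurrences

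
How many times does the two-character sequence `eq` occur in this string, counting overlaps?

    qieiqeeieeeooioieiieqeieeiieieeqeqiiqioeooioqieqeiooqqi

4

Sliding a length-2 window over the 55 characters (54 positions):
  position 20–21: eq
  position 31–32: eq
  position 33–34: eq
  position 47–48: eq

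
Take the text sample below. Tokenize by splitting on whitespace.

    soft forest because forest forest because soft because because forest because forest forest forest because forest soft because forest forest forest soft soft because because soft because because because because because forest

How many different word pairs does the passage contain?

32 tokens → 31 bigram windows in total.
Repeated bigrams (each contributes count−1 duplicates):
  because because: 6
  because forest: 6
  forest forest: 5
  forest because: 4
  soft because: 4
  because soft: 2
  forest soft: 2
22 duplicate windows → 31 − 22 = 9 distinct.

9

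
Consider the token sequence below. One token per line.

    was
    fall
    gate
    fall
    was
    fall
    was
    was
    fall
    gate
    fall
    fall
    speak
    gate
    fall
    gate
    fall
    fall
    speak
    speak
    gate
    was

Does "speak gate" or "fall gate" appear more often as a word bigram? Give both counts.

"speak gate": 2 occurrences
"fall gate": 3 occurrences

"fall gate" (3 vs 2)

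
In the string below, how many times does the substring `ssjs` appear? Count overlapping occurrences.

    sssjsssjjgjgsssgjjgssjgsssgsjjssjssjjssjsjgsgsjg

Sliding a length-4 window over the 48 characters (45 positions):
  position 2–5: ssjs
  position 31–34: ssjs
  position 38–41: ssjs

3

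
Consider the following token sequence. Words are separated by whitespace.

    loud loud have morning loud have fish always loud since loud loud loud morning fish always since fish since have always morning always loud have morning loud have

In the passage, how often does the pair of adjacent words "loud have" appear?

4

Scanning the 27 overlapping bigram windows for "loud have":
  position 2–3: loud have
  position 5–6: loud have
  position 24–25: loud have
  position 27–28: loud have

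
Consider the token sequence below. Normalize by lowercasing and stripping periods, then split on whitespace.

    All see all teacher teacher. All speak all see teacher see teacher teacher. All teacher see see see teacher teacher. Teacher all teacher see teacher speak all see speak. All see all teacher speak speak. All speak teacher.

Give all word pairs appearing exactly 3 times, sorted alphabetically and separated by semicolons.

Bigram counts meeting the condition (exactly 3 times):
  teacher all: 3
  teacher see: 3

teacher all; teacher see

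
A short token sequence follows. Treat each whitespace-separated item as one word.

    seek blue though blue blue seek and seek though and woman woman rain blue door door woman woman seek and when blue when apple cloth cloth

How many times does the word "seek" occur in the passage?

4

Scanning the 26 tokens for "seek":
  position 1: seek
  position 6: seek
  position 8: seek
  position 19: seek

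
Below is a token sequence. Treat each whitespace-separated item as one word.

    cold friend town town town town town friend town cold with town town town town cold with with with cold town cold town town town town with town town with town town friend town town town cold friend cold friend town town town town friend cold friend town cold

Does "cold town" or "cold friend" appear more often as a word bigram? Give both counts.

"cold friend" (4 vs 2)

"cold town": 2 occurrences
"cold friend": 4 occurrences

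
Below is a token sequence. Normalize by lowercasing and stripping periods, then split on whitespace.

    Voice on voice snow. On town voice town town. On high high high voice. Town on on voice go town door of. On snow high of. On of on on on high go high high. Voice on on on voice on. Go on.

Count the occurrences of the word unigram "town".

5

Scanning the 43 tokens for "town":
  position 6: town
  position 8: town
  position 9: town
  position 15: town
  position 20: town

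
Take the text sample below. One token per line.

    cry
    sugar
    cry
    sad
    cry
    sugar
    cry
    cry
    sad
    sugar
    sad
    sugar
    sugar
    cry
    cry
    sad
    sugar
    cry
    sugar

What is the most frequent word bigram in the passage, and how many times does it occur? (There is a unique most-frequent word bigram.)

"sugar cry", 4 times

Bigram frequencies (highest first):
  sugar cry: 4
  cry sugar: 3
  cry sad: 3
  sad sugar: 3
  cry cry: 2
  sad cry: 1
  … (2 more, each ≤ 1)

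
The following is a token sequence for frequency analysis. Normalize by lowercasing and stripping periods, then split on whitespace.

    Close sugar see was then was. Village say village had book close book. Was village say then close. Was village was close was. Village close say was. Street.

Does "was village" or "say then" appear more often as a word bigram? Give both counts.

"was village" (4 vs 1)

"was village": 4 occurrences
"say then": 1 occurrence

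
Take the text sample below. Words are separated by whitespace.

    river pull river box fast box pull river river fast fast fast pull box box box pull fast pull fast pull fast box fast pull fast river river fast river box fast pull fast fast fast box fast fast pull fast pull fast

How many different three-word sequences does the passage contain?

43 tokens → 41 trigram windows in total.
Repeated trigrams (each contributes count−1 duplicates):
  fast pull fast: 6
  pull fast pull: 3
  box fast pull: 2
  fast box fast: 2
  fast fast fast: 2
  fast fast pull: 2
  river box fast: 2
  river river fast: 2
13 duplicate windows → 41 − 13 = 28 distinct.

28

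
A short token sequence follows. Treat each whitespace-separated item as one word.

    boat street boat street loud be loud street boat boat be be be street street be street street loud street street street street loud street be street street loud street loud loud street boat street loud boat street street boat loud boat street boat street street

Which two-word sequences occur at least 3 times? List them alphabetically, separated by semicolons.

Bigram counts meeting the condition (at least 3 times):
  be street: 3
  boat street: 6
  loud street: 5
  street boat: 5
  street loud: 6
  street street: 8

be street; boat street; loud street; street boat; street loud; street street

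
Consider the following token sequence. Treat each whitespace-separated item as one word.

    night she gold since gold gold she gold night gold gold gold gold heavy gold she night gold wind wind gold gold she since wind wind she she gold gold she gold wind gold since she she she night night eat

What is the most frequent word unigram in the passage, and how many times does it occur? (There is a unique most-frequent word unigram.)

"gold", 16 times

Unigram frequencies (highest first):
  gold: 16
  she: 10
  night: 5
  wind: 5
  since: 3
  heavy: 1
  … (1 more, each ≤ 1)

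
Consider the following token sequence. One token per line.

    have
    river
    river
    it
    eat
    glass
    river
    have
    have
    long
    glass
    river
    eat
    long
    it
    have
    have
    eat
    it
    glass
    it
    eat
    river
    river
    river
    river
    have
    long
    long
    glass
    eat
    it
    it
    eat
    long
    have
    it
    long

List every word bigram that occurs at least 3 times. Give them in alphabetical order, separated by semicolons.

it eat; river river

Bigram counts meeting the condition (at least 3 times):
  it eat: 3
  river river: 4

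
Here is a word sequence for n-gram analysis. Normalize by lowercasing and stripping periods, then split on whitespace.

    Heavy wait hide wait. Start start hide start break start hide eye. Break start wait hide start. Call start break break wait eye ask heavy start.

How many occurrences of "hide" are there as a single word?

Scanning the 26 tokens for "hide":
  position 3: hide
  position 7: hide
  position 11: hide
  position 16: hide

4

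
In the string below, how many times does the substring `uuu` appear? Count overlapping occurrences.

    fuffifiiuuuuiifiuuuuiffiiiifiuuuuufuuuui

9

Sliding a length-3 window over the 40 characters (38 positions):
  position 9–11: uuu
  position 10–12: uuu
  position 17–19: uuu
  position 18–20: uuu
  position 30–32: uuu
  position 31–33: uuu
  position 32–34: uuu
  position 36–38: uuu
  position 37–39: uuu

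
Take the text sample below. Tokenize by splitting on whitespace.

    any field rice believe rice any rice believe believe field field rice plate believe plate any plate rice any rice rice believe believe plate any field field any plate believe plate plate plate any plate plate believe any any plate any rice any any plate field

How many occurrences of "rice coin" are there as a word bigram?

Scanning the 45 overlapping bigram windows for "rice coin":
  (none found)

0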